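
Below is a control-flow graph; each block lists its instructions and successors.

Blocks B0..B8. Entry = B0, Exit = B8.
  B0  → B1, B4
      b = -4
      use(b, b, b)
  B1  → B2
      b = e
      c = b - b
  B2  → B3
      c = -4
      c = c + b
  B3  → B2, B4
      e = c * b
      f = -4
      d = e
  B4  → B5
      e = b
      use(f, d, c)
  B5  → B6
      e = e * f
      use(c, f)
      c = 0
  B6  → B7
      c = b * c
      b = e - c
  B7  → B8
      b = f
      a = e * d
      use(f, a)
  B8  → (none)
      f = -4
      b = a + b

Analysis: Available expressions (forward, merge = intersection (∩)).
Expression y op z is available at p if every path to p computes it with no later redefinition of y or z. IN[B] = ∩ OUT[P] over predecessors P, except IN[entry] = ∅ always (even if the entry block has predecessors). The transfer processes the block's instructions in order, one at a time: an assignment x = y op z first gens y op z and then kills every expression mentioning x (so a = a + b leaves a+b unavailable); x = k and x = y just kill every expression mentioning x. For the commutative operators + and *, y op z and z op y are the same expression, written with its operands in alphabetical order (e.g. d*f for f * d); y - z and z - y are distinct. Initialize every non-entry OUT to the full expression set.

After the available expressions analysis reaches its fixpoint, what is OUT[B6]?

Answer: {e-c}

Trace:
Per-block solution:
  B0: | IN={} | OUT={}
  B1: | IN={} | OUT={b-b}
  B2: | IN={b-b} | OUT={b-b}
  B3: | IN={b-b} | OUT={b*c, b-b}
  B4: | IN={} | OUT={}
  B5: | IN={} | OUT={}
  B6: | IN={} | OUT={e-c}
  B7: | IN={e-c} | OUT={d*e, e-c}
  B8: | IN={d*e, e-c} | OUT={d*e, e-c}

Merge at B6: IN[B6] = OUT[B5] = {}
Applying B6's transfer function to that IN value gives OUT[B6] (row B6 above).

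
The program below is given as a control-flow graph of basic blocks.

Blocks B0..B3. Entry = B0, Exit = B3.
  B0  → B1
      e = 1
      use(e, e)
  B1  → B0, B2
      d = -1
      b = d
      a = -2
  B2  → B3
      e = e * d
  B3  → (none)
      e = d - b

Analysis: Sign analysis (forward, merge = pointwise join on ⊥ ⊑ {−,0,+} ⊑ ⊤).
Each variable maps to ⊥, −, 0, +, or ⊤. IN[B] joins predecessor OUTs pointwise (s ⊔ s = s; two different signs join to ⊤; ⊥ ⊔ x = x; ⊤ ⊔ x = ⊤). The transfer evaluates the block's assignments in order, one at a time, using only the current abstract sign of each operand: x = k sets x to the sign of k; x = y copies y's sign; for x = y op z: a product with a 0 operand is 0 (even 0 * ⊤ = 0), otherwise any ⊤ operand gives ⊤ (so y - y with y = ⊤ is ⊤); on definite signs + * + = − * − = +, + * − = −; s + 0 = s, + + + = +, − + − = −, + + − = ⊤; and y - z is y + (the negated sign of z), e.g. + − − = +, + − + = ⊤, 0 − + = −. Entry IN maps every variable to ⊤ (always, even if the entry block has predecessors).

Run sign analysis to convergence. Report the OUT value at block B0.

Converged values:
  B0:   IN=(all ⊤)   OUT={e:+; rest ⊤}
  B1:   IN={e:+; rest ⊤}   OUT={a:-, b:-, d:-, e:+; rest ⊤}
  B2:   IN={a:-, b:-, d:-, e:+; rest ⊤}   OUT={a:-, b:-, d:-, e:-; rest ⊤}
  B3:   IN={a:-, b:-, d:-, e:-; rest ⊤}   OUT={a:-, b:-, d:-; rest ⊤}

Merge at B0 (entry node, so the boundary value (all ⊤) is joined with the incoming edge(s)): IN[B0] = (all ⊤) ⊔ OUT[B1] = {a: ⊤, b: ⊤, c: ⊤, d: ⊤, e: ⊤, f: ⊤}
Applying B0's transfer function to that IN value gives OUT[B0] (row B0 above).

Answer: {a: ⊤, b: ⊤, c: ⊤, d: ⊤, e: +, f: ⊤}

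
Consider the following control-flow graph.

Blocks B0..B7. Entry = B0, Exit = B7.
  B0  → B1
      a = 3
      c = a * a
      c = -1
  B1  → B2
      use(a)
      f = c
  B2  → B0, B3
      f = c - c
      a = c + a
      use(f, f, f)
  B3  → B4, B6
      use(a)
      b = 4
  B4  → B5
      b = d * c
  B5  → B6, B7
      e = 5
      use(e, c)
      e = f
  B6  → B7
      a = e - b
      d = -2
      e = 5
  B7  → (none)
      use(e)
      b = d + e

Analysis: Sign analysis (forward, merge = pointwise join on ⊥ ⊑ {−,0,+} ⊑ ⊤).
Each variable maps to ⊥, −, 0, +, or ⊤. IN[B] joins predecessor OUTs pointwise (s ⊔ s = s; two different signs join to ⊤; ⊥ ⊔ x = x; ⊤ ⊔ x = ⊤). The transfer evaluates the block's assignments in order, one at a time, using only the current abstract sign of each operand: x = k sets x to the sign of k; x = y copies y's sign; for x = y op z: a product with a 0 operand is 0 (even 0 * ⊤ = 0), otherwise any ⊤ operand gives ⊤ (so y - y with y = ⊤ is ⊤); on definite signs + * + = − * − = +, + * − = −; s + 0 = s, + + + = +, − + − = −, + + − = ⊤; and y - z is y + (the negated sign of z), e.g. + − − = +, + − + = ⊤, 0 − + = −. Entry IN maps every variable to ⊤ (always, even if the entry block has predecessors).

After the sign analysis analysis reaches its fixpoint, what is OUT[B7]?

Fixpoint table:
  B0:   IN=(all ⊤)   OUT={a:+, c:-; rest ⊤}
  B1:   IN={a:+, c:-; rest ⊤}   OUT={a:+, c:-, f:-; rest ⊤}
  B2:   IN={a:+, c:-, f:-; rest ⊤}   OUT={c:-; rest ⊤}
  B3:   IN={c:-; rest ⊤}   OUT={b:+, c:-; rest ⊤}
  B4:   IN={b:+, c:-; rest ⊤}   OUT={c:-; rest ⊤}
  B5:   IN={c:-; rest ⊤}   OUT={c:-; rest ⊤}
  B6:   IN={c:-; rest ⊤}   OUT={c:-, d:-, e:+; rest ⊤}
  B7:   IN={c:-; rest ⊤}   OUT={c:-; rest ⊤}

Merge at B7: IN[B7] = OUT[B5] ⊔ OUT[B6] = {a: ⊤, b: ⊤, c: -, d: ⊤, e: ⊤, f: ⊤}
Applying B7's transfer function to that IN value gives OUT[B7] (row B7 above).

Answer: {a: ⊤, b: ⊤, c: -, d: ⊤, e: ⊤, f: ⊤}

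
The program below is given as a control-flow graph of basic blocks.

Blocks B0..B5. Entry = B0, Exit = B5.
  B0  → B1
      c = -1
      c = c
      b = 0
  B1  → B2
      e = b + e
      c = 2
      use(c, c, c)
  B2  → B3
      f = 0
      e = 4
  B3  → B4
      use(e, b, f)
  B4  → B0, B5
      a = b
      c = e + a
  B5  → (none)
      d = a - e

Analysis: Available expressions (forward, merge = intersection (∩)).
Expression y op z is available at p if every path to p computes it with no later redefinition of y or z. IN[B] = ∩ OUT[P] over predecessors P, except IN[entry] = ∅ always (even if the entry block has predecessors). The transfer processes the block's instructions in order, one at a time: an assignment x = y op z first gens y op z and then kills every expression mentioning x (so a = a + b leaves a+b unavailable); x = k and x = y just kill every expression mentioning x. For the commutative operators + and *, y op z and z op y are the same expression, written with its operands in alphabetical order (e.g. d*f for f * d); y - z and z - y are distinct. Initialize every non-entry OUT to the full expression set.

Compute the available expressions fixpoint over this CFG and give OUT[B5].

Answer: {a+e, a-e}

Working:
Per-block solution:
  B0: | IN={} | OUT={}
  B1: | IN={} | OUT={}
  B2: | IN={} | OUT={}
  B3: | IN={} | OUT={}
  B4: | IN={} | OUT={a+e}
  B5: | IN={a+e} | OUT={a+e, a-e}

Merge at B5: IN[B5] = OUT[B4] = {a+e}
Applying B5's transfer function to that IN value gives OUT[B5] (row B5 above).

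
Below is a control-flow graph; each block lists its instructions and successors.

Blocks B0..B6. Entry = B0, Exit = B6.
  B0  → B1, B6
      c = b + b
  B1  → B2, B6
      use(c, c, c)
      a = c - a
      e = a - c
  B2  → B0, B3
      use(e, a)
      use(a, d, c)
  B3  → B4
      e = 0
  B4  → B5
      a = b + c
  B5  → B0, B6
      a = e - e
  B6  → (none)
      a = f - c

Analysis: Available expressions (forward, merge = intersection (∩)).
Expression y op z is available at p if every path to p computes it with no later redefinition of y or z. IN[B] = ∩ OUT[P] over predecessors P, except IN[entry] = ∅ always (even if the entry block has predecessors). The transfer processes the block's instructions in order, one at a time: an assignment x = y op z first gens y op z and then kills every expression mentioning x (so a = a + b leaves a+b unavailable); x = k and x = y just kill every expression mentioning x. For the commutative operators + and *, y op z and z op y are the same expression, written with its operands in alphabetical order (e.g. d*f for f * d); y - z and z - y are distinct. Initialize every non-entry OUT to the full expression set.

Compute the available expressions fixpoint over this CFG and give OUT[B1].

Answer: {a-c, b+b}

Derivation:
Converged values:
  B0:   IN={}   OUT={b+b}
  B1:   IN={b+b}   OUT={a-c, b+b}
  B2:   IN={a-c, b+b}   OUT={a-c, b+b}
  B3:   IN={a-c, b+b}   OUT={a-c, b+b}
  B4:   IN={a-c, b+b}   OUT={b+b, b+c}
  B5:   IN={b+b, b+c}   OUT={b+b, b+c, e-e}
  B6:   IN={b+b}   OUT={b+b, f-c}

Merge at B1: IN[B1] = OUT[B0] = {b+b}
Applying B1's transfer function to that IN value gives OUT[B1] (row B1 above).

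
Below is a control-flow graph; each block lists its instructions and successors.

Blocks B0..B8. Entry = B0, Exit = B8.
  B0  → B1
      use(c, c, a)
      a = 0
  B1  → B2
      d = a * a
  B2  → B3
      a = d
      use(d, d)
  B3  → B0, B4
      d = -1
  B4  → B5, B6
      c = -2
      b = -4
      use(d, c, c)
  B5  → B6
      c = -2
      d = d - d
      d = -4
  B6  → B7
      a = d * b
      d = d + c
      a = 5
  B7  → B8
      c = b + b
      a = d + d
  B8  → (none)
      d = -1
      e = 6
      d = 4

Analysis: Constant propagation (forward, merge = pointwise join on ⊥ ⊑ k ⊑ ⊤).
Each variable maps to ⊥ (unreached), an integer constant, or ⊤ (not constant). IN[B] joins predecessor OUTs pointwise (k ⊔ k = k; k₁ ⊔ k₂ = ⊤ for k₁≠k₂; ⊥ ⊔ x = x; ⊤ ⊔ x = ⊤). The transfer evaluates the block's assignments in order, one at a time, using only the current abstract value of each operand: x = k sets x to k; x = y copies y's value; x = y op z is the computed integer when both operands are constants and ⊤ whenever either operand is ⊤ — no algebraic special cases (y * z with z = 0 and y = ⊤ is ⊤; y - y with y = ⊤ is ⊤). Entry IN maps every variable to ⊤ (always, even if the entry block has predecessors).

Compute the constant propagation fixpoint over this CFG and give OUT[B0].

Answer: {a: 0, b: ⊤, c: ⊤, d: ⊤, e: ⊤, f: ⊤}

Working:
Fixpoint table:
  B0:   IN=(all ⊤)   OUT={a:0; rest ⊤}
  B1:   IN={a:0; rest ⊤}   OUT={a:0, d:0; rest ⊤}
  B2:   IN={a:0, d:0; rest ⊤}   OUT={a:0, d:0; rest ⊤}
  B3:   IN={a:0, d:0; rest ⊤}   OUT={a:0, d:-1; rest ⊤}
  B4:   IN={a:0, d:-1; rest ⊤}   OUT={a:0, b:-4, c:-2, d:-1; rest ⊤}
  B5:   IN={a:0, b:-4, c:-2, d:-1; rest ⊤}   OUT={a:0, b:-4, c:-2, d:-4; rest ⊤}
  B6:   IN={a:0, b:-4, c:-2; rest ⊤}   OUT={a:5, b:-4, c:-2; rest ⊤}
  B7:   IN={a:5, b:-4, c:-2; rest ⊤}   OUT={b:-4, c:-8; rest ⊤}
  B8:   IN={b:-4, c:-8; rest ⊤}   OUT={b:-4, c:-8, d:4, e:6; rest ⊤}

Merge at B0 (entry node, so the boundary value (all ⊤) is joined with the incoming edge(s)): IN[B0] = (all ⊤) ⊔ OUT[B3] = {a: ⊤, b: ⊤, c: ⊤, d: ⊤, e: ⊤, f: ⊤}
Applying B0's transfer function to that IN value gives OUT[B0] (row B0 above).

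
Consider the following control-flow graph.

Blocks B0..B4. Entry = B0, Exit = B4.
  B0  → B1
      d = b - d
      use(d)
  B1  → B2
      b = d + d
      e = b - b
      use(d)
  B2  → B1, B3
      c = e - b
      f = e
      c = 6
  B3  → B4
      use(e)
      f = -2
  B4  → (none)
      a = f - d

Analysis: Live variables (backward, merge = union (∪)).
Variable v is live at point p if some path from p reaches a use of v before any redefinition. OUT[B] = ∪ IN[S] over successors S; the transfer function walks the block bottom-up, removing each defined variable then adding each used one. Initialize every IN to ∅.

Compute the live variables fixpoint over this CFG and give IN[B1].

Per-block solution:
  B0:   IN={b, d}   OUT={d}
  B1:   IN={d}   OUT={b, d, e}
  B2:   IN={b, d, e}   OUT={d, e}
  B3:   IN={d, e}   OUT={d, f}
  B4:   IN={d, f}   OUT={}

Merge at B1: OUT[B1] = IN[B2] = {b, d, e}
Applying B1's transfer function to that OUT value gives IN[B1] (row B1 above).

Answer: {d}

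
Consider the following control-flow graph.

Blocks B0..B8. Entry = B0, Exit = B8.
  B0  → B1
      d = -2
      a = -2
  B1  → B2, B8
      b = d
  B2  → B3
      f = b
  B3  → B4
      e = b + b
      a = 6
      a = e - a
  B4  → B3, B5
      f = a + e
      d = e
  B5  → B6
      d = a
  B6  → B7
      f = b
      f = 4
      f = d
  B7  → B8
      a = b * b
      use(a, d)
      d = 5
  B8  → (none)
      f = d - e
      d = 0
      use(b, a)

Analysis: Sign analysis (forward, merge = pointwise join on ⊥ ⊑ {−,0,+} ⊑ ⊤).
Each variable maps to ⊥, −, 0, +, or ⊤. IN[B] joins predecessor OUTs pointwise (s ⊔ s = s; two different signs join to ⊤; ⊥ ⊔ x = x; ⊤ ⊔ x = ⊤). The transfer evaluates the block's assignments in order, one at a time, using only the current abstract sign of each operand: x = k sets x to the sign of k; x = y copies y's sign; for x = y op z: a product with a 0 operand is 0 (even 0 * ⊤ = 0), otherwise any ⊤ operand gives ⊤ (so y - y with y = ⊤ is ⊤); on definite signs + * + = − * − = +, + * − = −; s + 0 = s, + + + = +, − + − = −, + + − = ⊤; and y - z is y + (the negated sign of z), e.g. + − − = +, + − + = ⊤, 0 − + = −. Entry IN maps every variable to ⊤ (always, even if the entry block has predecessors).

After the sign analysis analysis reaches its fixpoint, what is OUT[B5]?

Answer: {a: -, b: -, c: ⊤, d: -, e: -, f: -}

Derivation:
Converged values:
  B0: | IN=(all ⊤) | OUT={a:-, d:-; rest ⊤}
  B1: | IN={a:-, d:-; rest ⊤} | OUT={a:-, b:-, d:-; rest ⊤}
  B2: | IN={a:-, b:-, d:-; rest ⊤} | OUT={a:-, b:-, d:-, f:-; rest ⊤}
  B3: | IN={a:-, b:-, d:-, f:-; rest ⊤} | OUT={a:-, b:-, d:-, e:-, f:-; rest ⊤}
  B4: | IN={a:-, b:-, d:-, e:-, f:-; rest ⊤} | OUT={a:-, b:-, d:-, e:-, f:-; rest ⊤}
  B5: | IN={a:-, b:-, d:-, e:-, f:-; rest ⊤} | OUT={a:-, b:-, d:-, e:-, f:-; rest ⊤}
  B6: | IN={a:-, b:-, d:-, e:-, f:-; rest ⊤} | OUT={a:-, b:-, d:-, e:-, f:-; rest ⊤}
  B7: | IN={a:-, b:-, d:-, e:-, f:-; rest ⊤} | OUT={a:+, b:-, d:+, e:-, f:-; rest ⊤}
  B8: | IN={b:-; rest ⊤} | OUT={b:-, d:0; rest ⊤}

Merge at B5: IN[B5] = OUT[B4] = {a: -, b: -, c: ⊤, d: -, e: -, f: -}
Applying B5's transfer function to that IN value gives OUT[B5] (row B5 above).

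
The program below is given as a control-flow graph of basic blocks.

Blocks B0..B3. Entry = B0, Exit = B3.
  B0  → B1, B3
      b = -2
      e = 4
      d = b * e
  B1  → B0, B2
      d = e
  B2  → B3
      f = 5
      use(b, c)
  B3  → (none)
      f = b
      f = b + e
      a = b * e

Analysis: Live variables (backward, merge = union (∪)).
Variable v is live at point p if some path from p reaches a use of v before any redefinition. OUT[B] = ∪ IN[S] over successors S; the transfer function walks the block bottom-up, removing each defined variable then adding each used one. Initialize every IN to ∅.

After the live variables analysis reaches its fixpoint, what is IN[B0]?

Answer: {c}

Derivation:
Converged values:
  B0:  IN={c}  OUT={b, c, e}
  B1:  IN={b, c, e}  OUT={b, c, e}
  B2:  IN={b, c, e}  OUT={b, e}
  B3:  IN={b, e}  OUT={}

Merge at B0: OUT[B0] = IN[B1] ⊔ IN[B3] = {b, c, e}
Applying B0's transfer function to that OUT value gives IN[B0] (row B0 above).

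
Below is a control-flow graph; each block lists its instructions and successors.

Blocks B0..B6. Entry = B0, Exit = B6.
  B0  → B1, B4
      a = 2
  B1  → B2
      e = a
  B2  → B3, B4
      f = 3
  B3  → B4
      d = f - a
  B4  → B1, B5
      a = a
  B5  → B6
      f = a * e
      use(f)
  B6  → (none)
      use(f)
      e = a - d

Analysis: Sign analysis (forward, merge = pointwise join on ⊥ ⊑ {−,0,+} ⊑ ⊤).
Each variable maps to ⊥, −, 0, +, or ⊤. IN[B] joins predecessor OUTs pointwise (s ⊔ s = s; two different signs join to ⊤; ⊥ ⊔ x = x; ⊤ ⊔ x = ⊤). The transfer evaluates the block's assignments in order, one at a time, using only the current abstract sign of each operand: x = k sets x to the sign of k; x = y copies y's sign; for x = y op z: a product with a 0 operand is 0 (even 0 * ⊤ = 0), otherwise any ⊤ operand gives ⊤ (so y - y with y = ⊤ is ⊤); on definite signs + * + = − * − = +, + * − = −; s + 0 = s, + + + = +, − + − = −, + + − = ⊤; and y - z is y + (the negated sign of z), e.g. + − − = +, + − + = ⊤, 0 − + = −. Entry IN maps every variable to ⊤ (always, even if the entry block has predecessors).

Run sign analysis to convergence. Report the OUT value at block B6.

Per-block solution:
  B0: | IN=(all ⊤) | OUT={a:+; rest ⊤}
  B1: | IN={a:+; rest ⊤} | OUT={a:+, e:+; rest ⊤}
  B2: | IN={a:+, e:+; rest ⊤} | OUT={a:+, e:+, f:+; rest ⊤}
  B3: | IN={a:+, e:+, f:+; rest ⊤} | OUT={a:+, e:+, f:+; rest ⊤}
  B4: | IN={a:+; rest ⊤} | OUT={a:+; rest ⊤}
  B5: | IN={a:+; rest ⊤} | OUT={a:+; rest ⊤}
  B6: | IN={a:+; rest ⊤} | OUT={a:+; rest ⊤}

Merge at B6: IN[B6] = OUT[B5] = {a: +, b: ⊤, c: ⊤, d: ⊤, e: ⊤, f: ⊤}
Applying B6's transfer function to that IN value gives OUT[B6] (row B6 above).

Answer: {a: +, b: ⊤, c: ⊤, d: ⊤, e: ⊤, f: ⊤}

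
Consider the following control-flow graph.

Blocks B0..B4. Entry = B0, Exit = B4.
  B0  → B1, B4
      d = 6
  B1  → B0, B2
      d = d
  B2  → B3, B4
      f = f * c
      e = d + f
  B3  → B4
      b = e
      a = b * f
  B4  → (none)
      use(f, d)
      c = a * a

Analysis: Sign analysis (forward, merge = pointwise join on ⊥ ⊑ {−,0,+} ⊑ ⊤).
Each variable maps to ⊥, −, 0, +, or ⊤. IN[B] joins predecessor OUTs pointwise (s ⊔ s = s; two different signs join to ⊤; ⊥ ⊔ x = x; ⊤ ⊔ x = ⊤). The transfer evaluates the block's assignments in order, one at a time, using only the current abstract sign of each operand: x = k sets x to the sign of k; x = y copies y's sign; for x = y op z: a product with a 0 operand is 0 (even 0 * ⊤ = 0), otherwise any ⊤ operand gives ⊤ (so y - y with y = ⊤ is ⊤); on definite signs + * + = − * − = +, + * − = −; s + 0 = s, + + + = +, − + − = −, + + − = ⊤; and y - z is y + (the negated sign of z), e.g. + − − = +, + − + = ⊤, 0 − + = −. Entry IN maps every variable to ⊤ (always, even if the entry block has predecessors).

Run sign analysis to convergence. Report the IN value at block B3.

Answer: {a: ⊤, b: ⊤, c: ⊤, d: +, e: ⊤, f: ⊤}

Derivation:
Converged values:
  B0:   IN=(all ⊤)   OUT={d:+; rest ⊤}
  B1:   IN={d:+; rest ⊤}   OUT={d:+; rest ⊤}
  B2:   IN={d:+; rest ⊤}   OUT={d:+; rest ⊤}
  B3:   IN={d:+; rest ⊤}   OUT={d:+; rest ⊤}
  B4:   IN={d:+; rest ⊤}   OUT={d:+; rest ⊤}

Merge at B3: IN[B3] = OUT[B2] = {a: ⊤, b: ⊤, c: ⊤, d: +, e: ⊤, f: ⊤}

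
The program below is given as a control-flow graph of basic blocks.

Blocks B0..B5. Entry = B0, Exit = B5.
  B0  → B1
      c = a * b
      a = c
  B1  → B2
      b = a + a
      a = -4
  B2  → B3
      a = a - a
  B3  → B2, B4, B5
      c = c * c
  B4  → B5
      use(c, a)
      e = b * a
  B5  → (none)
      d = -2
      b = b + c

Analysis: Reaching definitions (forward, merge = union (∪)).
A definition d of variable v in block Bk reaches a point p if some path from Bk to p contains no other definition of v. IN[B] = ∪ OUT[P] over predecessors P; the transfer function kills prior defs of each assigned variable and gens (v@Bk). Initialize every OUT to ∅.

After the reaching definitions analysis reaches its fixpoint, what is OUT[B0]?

Answer: {a@B0, c@B0}

Trace:
Converged values:
  B0:   IN={}   OUT={a@B0, c@B0}
  B1:   IN={a@B0, c@B0}   OUT={a@B1, b@B1, c@B0}
  B2:   IN={a@B1, a@B2, b@B1, c@B0, c@B3}   OUT={a@B2, b@B1, c@B0, c@B3}
  B3:   IN={a@B2, b@B1, c@B0, c@B3}   OUT={a@B2, b@B1, c@B3}
  B4:   IN={a@B2, b@B1, c@B3}   OUT={a@B2, b@B1, c@B3, e@B4}
  B5:   IN={a@B2, b@B1, c@B3, e@B4}   OUT={a@B2, b@B5, c@B3, d@B5, e@B4}

B0 is the boundary node: IN[B0] = {}
Applying B0's transfer function to that IN value gives OUT[B0] (row B0 above).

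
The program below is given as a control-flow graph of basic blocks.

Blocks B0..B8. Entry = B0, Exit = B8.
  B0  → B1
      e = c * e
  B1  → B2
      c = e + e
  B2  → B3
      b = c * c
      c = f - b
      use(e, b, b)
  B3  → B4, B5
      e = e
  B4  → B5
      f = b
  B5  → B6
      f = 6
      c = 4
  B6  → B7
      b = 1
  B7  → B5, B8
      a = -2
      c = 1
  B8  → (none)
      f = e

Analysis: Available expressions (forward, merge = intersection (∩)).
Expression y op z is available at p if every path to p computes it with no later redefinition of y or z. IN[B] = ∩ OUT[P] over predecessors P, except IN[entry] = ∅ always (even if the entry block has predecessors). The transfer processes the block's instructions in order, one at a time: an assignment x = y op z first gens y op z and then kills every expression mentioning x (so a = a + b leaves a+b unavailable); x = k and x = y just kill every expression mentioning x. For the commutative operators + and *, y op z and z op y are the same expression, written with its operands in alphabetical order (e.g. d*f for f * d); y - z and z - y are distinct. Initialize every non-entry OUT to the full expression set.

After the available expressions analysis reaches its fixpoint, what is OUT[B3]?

Answer: {f-b}

Derivation:
Fixpoint table:
  B0: | IN={} | OUT={}
  B1: | IN={} | OUT={e+e}
  B2: | IN={e+e} | OUT={e+e, f-b}
  B3: | IN={e+e, f-b} | OUT={f-b}
  B4: | IN={f-b} | OUT={}
  B5: | IN={} | OUT={}
  B6: | IN={} | OUT={}
  B7: | IN={} | OUT={}
  B8: | IN={} | OUT={}

Merge at B3: IN[B3] = OUT[B2] = {e+e, f-b}
Applying B3's transfer function to that IN value gives OUT[B3] (row B3 above).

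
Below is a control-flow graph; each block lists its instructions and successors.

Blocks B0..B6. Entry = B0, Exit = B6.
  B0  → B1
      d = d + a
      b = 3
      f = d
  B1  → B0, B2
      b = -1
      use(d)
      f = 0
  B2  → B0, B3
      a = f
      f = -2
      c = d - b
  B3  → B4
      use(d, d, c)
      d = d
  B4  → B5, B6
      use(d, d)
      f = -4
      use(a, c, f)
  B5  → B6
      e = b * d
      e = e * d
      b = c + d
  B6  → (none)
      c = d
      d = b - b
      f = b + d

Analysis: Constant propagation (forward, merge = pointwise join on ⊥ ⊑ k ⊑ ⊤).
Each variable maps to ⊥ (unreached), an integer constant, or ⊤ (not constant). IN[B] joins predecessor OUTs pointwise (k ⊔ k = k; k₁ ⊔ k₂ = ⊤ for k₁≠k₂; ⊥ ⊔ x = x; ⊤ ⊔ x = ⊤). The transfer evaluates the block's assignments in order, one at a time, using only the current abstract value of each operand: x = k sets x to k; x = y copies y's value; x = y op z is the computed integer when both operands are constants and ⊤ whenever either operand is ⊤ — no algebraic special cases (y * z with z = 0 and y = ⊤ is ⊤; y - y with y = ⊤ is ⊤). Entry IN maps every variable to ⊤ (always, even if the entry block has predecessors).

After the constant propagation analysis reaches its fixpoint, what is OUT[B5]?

Converged values:
  B0:   IN=(all ⊤)   OUT={b:3; rest ⊤}
  B1:   IN={b:3; rest ⊤}   OUT={b:-1, f:0; rest ⊤}
  B2:   IN={b:-1, f:0; rest ⊤}   OUT={a:0, b:-1, f:-2; rest ⊤}
  B3:   IN={a:0, b:-1, f:-2; rest ⊤}   OUT={a:0, b:-1, f:-2; rest ⊤}
  B4:   IN={a:0, b:-1, f:-2; rest ⊤}   OUT={a:0, b:-1, f:-4; rest ⊤}
  B5:   IN={a:0, b:-1, f:-4; rest ⊤}   OUT={a:0, f:-4; rest ⊤}
  B6:   IN={a:0, f:-4; rest ⊤}   OUT={a:0; rest ⊤}

Merge at B5: IN[B5] = OUT[B4] = {a: 0, b: -1, c: ⊤, d: ⊤, e: ⊤, f: -4}
Applying B5's transfer function to that IN value gives OUT[B5] (row B5 above).

Answer: {a: 0, b: ⊤, c: ⊤, d: ⊤, e: ⊤, f: -4}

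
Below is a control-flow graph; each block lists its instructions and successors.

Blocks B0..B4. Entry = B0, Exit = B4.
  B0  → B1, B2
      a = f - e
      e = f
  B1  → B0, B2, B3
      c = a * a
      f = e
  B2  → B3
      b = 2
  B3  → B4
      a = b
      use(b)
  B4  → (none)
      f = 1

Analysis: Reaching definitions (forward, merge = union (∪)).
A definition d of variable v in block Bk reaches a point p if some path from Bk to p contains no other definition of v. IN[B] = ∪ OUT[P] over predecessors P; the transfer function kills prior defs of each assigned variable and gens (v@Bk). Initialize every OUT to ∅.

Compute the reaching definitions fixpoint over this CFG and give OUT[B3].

Answer: {a@B3, b@B2, c@B1, e@B0, f@B1}

Trace:
Fixpoint table:
  B0:  IN={a@B0, c@B1, e@B0, f@B1}  OUT={a@B0, c@B1, e@B0, f@B1}
  B1:  IN={a@B0, c@B1, e@B0, f@B1}  OUT={a@B0, c@B1, e@B0, f@B1}
  B2:  IN={a@B0, c@B1, e@B0, f@B1}  OUT={a@B0, b@B2, c@B1, e@B0, f@B1}
  B3:  IN={a@B0, b@B2, c@B1, e@B0, f@B1}  OUT={a@B3, b@B2, c@B1, e@B0, f@B1}
  B4:  IN={a@B3, b@B2, c@B1, e@B0, f@B1}  OUT={a@B3, b@B2, c@B1, e@B0, f@B4}

Merge at B3: IN[B3] = OUT[B1] ⊔ OUT[B2] = {a@B0, b@B2, c@B1, e@B0, f@B1}
Applying B3's transfer function to that IN value gives OUT[B3] (row B3 above).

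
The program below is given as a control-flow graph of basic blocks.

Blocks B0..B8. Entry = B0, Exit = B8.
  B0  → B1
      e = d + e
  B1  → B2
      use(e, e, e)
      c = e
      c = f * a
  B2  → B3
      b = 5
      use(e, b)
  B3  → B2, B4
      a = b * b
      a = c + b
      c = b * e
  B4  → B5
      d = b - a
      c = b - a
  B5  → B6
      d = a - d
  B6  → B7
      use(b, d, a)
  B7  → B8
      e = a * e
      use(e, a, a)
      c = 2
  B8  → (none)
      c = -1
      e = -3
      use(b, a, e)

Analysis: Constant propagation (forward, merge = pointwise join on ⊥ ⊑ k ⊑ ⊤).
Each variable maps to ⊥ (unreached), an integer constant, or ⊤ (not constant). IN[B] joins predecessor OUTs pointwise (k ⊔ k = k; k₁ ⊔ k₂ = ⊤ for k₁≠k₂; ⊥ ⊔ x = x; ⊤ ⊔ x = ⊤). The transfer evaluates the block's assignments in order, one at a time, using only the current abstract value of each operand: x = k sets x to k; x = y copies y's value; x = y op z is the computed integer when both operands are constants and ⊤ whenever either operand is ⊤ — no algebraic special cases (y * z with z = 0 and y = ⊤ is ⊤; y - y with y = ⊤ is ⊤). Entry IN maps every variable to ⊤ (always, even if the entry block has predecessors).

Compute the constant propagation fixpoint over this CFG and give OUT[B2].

Fixpoint table:
  B0:  IN=(all ⊤)  OUT=(all ⊤)
  B1:  IN=(all ⊤)  OUT=(all ⊤)
  B2:  IN=(all ⊤)  OUT={b:5; rest ⊤}
  B3:  IN={b:5; rest ⊤}  OUT={b:5; rest ⊤}
  B4:  IN={b:5; rest ⊤}  OUT={b:5; rest ⊤}
  B5:  IN={b:5; rest ⊤}  OUT={b:5; rest ⊤}
  B6:  IN={b:5; rest ⊤}  OUT={b:5; rest ⊤}
  B7:  IN={b:5; rest ⊤}  OUT={b:5, c:2; rest ⊤}
  B8:  IN={b:5, c:2; rest ⊤}  OUT={b:5, c:-1, e:-3; rest ⊤}

Merge at B2: IN[B2] = OUT[B1] ⊔ OUT[B3] = {a: ⊤, b: ⊤, c: ⊤, d: ⊤, e: ⊤, f: ⊤}
Applying B2's transfer function to that IN value gives OUT[B2] (row B2 above).

Answer: {a: ⊤, b: 5, c: ⊤, d: ⊤, e: ⊤, f: ⊤}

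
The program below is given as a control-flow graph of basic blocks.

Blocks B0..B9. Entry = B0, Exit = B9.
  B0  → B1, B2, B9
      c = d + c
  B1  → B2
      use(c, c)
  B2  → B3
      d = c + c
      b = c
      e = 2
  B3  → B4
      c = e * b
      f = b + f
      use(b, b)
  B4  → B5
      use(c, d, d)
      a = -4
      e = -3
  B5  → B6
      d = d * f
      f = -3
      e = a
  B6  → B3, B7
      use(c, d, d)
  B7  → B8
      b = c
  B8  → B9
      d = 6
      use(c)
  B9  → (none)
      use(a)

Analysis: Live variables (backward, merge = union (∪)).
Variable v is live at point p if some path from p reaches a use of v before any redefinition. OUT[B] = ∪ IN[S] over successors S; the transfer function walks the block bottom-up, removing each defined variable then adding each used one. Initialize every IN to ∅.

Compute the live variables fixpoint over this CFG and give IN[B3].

Fixpoint table:
  B0:  IN={a, c, d, f}  OUT={a, c, f}
  B1:  IN={c, f}  OUT={c, f}
  B2:  IN={c, f}  OUT={b, d, e, f}
  B3:  IN={b, d, e, f}  OUT={b, c, d, f}
  B4:  IN={b, c, d, f}  OUT={a, b, c, d, f}
  B5:  IN={a, b, c, d, f}  OUT={a, b, c, d, e, f}
  B6:  IN={a, b, c, d, e, f}  OUT={a, b, c, d, e, f}
  B7:  IN={a, c}  OUT={a, c}
  B8:  IN={a, c}  OUT={a}
  B9:  IN={a}  OUT={}

Merge at B3: OUT[B3] = IN[B4] = {b, c, d, f}
Applying B3's transfer function to that OUT value gives IN[B3] (row B3 above).

Answer: {b, d, e, f}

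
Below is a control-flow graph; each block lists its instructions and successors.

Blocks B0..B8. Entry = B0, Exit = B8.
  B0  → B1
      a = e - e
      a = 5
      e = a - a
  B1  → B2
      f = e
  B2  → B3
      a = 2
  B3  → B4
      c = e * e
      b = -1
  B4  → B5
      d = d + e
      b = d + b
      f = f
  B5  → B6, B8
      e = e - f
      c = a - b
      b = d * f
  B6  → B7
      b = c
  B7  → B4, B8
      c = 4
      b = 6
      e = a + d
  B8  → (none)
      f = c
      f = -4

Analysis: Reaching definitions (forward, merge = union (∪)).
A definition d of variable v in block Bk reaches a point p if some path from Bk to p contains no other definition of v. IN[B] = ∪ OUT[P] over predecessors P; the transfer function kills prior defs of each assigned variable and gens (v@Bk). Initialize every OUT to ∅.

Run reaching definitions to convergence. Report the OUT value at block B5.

Answer: {a@B2, b@B5, c@B5, d@B4, e@B5, f@B4}

Working:
Fixpoint table:
  B0:  IN={}  OUT={a@B0, e@B0}
  B1:  IN={a@B0, e@B0}  OUT={a@B0, e@B0, f@B1}
  B2:  IN={a@B0, e@B0, f@B1}  OUT={a@B2, e@B0, f@B1}
  B3:  IN={a@B2, e@B0, f@B1}  OUT={a@B2, b@B3, c@B3, e@B0, f@B1}
  B4:  IN={a@B2, b@B3, b@B7, c@B3, c@B7, d@B4, e@B0, e@B7, f@B1, f@B4}  OUT={a@B2, b@B4, c@B3, c@B7, d@B4, e@B0, e@B7, f@B4}
  B5:  IN={a@B2, b@B4, c@B3, c@B7, d@B4, e@B0, e@B7, f@B4}  OUT={a@B2, b@B5, c@B5, d@B4, e@B5, f@B4}
  B6:  IN={a@B2, b@B5, c@B5, d@B4, e@B5, f@B4}  OUT={a@B2, b@B6, c@B5, d@B4, e@B5, f@B4}
  B7:  IN={a@B2, b@B6, c@B5, d@B4, e@B5, f@B4}  OUT={a@B2, b@B7, c@B7, d@B4, e@B7, f@B4}
  B8:  IN={a@B2, b@B5, b@B7, c@B5, c@B7, d@B4, e@B5, e@B7, f@B4}  OUT={a@B2, b@B5, b@B7, c@B5, c@B7, d@B4, e@B5, e@B7, f@B8}

Merge at B5: IN[B5] = OUT[B4] = {a@B2, b@B4, c@B3, c@B7, d@B4, e@B0, e@B7, f@B4}
Applying B5's transfer function to that IN value gives OUT[B5] (row B5 above).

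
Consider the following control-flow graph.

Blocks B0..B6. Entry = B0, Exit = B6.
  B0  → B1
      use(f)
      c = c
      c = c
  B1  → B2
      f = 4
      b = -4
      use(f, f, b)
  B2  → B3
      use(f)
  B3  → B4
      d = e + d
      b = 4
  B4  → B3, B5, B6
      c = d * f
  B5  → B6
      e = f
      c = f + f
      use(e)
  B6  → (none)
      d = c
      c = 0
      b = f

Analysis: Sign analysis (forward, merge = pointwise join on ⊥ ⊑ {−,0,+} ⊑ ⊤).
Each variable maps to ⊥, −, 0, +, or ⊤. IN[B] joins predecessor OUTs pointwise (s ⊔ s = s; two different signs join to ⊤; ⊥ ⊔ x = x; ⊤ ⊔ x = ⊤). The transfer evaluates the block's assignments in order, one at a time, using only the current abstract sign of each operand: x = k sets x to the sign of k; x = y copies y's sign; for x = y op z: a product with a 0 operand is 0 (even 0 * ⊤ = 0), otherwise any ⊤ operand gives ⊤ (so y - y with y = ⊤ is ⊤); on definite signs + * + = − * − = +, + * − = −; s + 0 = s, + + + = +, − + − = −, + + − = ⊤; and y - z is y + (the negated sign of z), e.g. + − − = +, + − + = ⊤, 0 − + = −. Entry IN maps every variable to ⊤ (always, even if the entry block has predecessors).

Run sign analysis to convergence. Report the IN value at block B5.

Converged values:
  B0:   IN=(all ⊤)   OUT=(all ⊤)
  B1:   IN=(all ⊤)   OUT={b:-, f:+; rest ⊤}
  B2:   IN={b:-, f:+; rest ⊤}   OUT={b:-, f:+; rest ⊤}
  B3:   IN={f:+; rest ⊤}   OUT={b:+, f:+; rest ⊤}
  B4:   IN={b:+, f:+; rest ⊤}   OUT={b:+, f:+; rest ⊤}
  B5:   IN={b:+, f:+; rest ⊤}   OUT={b:+, c:+, e:+, f:+; rest ⊤}
  B6:   IN={b:+, f:+; rest ⊤}   OUT={b:+, c:0, f:+; rest ⊤}

Merge at B5: IN[B5] = OUT[B4] = {a: ⊤, b: +, c: ⊤, d: ⊤, e: ⊤, f: +}

Answer: {a: ⊤, b: +, c: ⊤, d: ⊤, e: ⊤, f: +}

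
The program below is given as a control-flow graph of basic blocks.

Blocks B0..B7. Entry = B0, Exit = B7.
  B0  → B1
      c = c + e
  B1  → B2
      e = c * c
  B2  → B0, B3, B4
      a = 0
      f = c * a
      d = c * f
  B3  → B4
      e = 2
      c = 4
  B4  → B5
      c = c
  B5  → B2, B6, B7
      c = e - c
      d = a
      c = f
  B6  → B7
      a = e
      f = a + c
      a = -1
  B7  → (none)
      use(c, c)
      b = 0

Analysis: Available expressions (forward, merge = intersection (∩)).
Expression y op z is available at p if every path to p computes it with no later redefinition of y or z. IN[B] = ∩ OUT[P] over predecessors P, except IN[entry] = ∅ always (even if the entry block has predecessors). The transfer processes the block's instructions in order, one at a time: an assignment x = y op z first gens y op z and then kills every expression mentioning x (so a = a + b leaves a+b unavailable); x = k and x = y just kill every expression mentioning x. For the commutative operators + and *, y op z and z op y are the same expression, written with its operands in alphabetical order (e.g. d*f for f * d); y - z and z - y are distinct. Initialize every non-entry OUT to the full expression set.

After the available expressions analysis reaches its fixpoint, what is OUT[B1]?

Answer: {c*c}

Trace:
Per-block solution:
  B0:  IN={}  OUT={}
  B1:  IN={}  OUT={c*c}
  B2:  IN={}  OUT={a*c, c*f}
  B3:  IN={a*c, c*f}  OUT={}
  B4:  IN={}  OUT={}
  B5:  IN={}  OUT={}
  B6:  IN={}  OUT={}
  B7:  IN={}  OUT={}

Merge at B1: IN[B1] = OUT[B0] = {}
Applying B1's transfer function to that IN value gives OUT[B1] (row B1 above).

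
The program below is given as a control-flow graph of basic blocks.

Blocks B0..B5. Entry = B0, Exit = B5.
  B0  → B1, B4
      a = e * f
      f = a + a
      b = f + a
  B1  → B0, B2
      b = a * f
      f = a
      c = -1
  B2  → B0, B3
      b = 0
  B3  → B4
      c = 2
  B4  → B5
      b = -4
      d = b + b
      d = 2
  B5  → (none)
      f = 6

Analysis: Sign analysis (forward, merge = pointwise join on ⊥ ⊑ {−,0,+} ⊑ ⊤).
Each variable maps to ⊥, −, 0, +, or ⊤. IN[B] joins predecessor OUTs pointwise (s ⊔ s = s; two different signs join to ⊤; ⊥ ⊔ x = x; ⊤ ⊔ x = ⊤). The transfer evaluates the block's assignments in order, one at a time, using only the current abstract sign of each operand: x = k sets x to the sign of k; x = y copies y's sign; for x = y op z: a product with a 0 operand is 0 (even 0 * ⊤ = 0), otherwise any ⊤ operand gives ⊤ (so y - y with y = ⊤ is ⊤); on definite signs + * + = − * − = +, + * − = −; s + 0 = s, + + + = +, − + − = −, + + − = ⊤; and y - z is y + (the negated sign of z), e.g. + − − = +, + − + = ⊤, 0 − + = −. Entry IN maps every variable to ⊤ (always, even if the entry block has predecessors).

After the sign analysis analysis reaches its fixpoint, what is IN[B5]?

Per-block solution:
  B0:  IN=(all ⊤)  OUT=(all ⊤)
  B1:  IN=(all ⊤)  OUT={c:-; rest ⊤}
  B2:  IN={c:-; rest ⊤}  OUT={b:0, c:-; rest ⊤}
  B3:  IN={b:0, c:-; rest ⊤}  OUT={b:0, c:+; rest ⊤}
  B4:  IN=(all ⊤)  OUT={b:-, d:+; rest ⊤}
  B5:  IN={b:-, d:+; rest ⊤}  OUT={b:-, d:+, f:+; rest ⊤}

Merge at B5: IN[B5] = OUT[B4] = {a: ⊤, b: -, c: ⊤, d: +, e: ⊤, f: ⊤}

Answer: {a: ⊤, b: -, c: ⊤, d: +, e: ⊤, f: ⊤}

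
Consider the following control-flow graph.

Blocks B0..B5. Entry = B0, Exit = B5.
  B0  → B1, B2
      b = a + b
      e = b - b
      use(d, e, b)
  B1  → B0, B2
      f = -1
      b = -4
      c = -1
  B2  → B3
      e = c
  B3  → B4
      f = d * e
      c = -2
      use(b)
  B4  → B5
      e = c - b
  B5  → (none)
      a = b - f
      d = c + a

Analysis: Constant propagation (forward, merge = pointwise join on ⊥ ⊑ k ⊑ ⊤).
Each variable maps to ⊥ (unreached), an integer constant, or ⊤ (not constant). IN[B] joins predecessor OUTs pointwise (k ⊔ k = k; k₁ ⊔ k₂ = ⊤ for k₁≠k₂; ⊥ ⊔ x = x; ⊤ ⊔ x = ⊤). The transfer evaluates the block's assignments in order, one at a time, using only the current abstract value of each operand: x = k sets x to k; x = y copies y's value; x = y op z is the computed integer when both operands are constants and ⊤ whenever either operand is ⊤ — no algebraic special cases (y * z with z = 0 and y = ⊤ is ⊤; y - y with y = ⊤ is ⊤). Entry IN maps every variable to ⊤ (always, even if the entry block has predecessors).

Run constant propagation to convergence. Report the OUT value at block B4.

Fixpoint table:
  B0:  IN=(all ⊤)  OUT=(all ⊤)
  B1:  IN=(all ⊤)  OUT={b:-4, c:-1, f:-1; rest ⊤}
  B2:  IN=(all ⊤)  OUT=(all ⊤)
  B3:  IN=(all ⊤)  OUT={c:-2; rest ⊤}
  B4:  IN={c:-2; rest ⊤}  OUT={c:-2; rest ⊤}
  B5:  IN={c:-2; rest ⊤}  OUT={c:-2; rest ⊤}

Merge at B4: IN[B4] = OUT[B3] = {a: ⊤, b: ⊤, c: -2, d: ⊤, e: ⊤, f: ⊤}
Applying B4's transfer function to that IN value gives OUT[B4] (row B4 above).

Answer: {a: ⊤, b: ⊤, c: -2, d: ⊤, e: ⊤, f: ⊤}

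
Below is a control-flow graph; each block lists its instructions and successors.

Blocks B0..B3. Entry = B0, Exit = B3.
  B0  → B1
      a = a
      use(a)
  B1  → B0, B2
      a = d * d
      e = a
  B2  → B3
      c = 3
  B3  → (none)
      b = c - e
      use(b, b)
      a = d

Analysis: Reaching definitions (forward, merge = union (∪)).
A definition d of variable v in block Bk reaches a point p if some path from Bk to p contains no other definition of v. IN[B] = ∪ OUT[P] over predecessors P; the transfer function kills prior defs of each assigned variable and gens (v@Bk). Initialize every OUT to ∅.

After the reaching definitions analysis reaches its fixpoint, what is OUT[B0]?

Answer: {a@B0, e@B1}

Trace:
Per-block solution:
  B0: | IN={a@B1, e@B1} | OUT={a@B0, e@B1}
  B1: | IN={a@B0, e@B1} | OUT={a@B1, e@B1}
  B2: | IN={a@B1, e@B1} | OUT={a@B1, c@B2, e@B1}
  B3: | IN={a@B1, c@B2, e@B1} | OUT={a@B3, b@B3, c@B2, e@B1}

Merge at B0 (entry node, so the boundary value {} is joined with the incoming edge(s)): IN[B0] = {} ⊔ OUT[B1] = {a@B1, e@B1}
Applying B0's transfer function to that IN value gives OUT[B0] (row B0 above).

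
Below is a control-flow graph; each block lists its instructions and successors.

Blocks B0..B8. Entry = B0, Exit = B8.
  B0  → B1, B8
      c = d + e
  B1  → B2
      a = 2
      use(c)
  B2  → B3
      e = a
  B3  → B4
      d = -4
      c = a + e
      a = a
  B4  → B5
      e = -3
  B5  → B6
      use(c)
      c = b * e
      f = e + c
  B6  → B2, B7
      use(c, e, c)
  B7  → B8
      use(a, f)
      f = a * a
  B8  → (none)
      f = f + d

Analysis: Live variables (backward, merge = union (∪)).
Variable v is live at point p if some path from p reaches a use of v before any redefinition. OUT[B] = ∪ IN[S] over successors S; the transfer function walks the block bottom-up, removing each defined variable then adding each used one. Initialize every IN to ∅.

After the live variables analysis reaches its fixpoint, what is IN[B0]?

Converged values:
  B0: | IN={b, d, e, f} | OUT={b, c, d, f}
  B1: | IN={b, c} | OUT={a, b}
  B2: | IN={a, b} | OUT={a, b, e}
  B3: | IN={a, b, e} | OUT={a, b, c, d}
  B4: | IN={a, b, c, d} | OUT={a, b, c, d, e}
  B5: | IN={a, b, c, d, e} | OUT={a, b, c, d, e, f}
  B6: | IN={a, b, c, d, e, f} | OUT={a, b, d, f}
  B7: | IN={a, d, f} | OUT={d, f}
  B8: | IN={d, f} | OUT={}

Merge at B0: OUT[B0] = IN[B1] ⊔ IN[B8] = {b, c, d, f}
Applying B0's transfer function to that OUT value gives IN[B0] (row B0 above).

Answer: {b, d, e, f}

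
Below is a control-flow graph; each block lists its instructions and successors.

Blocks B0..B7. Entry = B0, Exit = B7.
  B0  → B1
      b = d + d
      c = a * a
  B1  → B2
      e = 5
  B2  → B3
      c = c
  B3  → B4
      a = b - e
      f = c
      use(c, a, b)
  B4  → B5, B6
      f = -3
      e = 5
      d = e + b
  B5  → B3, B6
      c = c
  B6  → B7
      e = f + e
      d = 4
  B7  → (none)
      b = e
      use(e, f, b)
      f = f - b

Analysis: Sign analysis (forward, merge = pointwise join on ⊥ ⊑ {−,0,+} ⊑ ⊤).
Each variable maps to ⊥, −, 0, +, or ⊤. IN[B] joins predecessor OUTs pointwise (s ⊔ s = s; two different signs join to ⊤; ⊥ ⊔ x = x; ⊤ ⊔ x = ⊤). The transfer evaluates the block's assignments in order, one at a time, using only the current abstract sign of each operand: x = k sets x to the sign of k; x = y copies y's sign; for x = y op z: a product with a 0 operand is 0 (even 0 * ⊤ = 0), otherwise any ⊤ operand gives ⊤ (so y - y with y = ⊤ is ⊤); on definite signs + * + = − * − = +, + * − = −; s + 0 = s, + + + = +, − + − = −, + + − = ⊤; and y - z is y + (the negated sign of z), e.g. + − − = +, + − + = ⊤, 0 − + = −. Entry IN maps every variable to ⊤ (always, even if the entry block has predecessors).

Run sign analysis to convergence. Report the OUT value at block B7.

Answer: {a: ⊤, b: ⊤, c: ⊤, d: +, e: ⊤, f: ⊤}

Trace:
Converged values:
  B0:  IN=(all ⊤)  OUT=(all ⊤)
  B1:  IN=(all ⊤)  OUT={e:+; rest ⊤}
  B2:  IN={e:+; rest ⊤}  OUT={e:+; rest ⊤}
  B3:  IN={e:+; rest ⊤}  OUT={e:+; rest ⊤}
  B4:  IN={e:+; rest ⊤}  OUT={e:+, f:-; rest ⊤}
  B5:  IN={e:+, f:-; rest ⊤}  OUT={e:+, f:-; rest ⊤}
  B6:  IN={e:+, f:-; rest ⊤}  OUT={d:+, f:-; rest ⊤}
  B7:  IN={d:+, f:-; rest ⊤}  OUT={d:+; rest ⊤}

Merge at B7: IN[B7] = OUT[B6] = {a: ⊤, b: ⊤, c: ⊤, d: +, e: ⊤, f: -}
Applying B7's transfer function to that IN value gives OUT[B7] (row B7 above).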